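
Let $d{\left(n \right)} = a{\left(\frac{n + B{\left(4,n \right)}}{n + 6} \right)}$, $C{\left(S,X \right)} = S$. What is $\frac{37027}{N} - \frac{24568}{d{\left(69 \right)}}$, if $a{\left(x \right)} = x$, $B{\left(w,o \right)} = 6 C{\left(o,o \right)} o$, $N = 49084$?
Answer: $- \frac{71792699}{1128932} \approx -63.593$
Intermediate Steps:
$B{\left(w,o \right)} = 6 o^{2}$ ($B{\left(w,o \right)} = 6 o o = 6 o^{2}$)
$d{\left(n \right)} = \frac{n + 6 n^{2}}{6 + n}$ ($d{\left(n \right)} = \frac{n + 6 n^{2}}{n + 6} = \frac{n + 6 n^{2}}{6 + n}$)
$\frac{37027}{N} - \frac{24568}{d{\left(69 \right)}} = \frac{37027}{49084} - \frac{24568}{69 \frac{1}{6 + 69} \left(1 + 6 \cdot 69\right)} = 37027 \cdot \frac{1}{49084} - \frac{24568}{69 \cdot \frac{1}{75} \left(1 + 414\right)} = \frac{37027}{49084} - \frac{24568}{69 \cdot \frac{1}{75} \cdot 415} = \frac{37027}{49084} - \frac{24568}{\frac{1909}{5}} = \frac{37027}{49084} - \frac{1480}{23} = - \frac{71792699}{1128932}$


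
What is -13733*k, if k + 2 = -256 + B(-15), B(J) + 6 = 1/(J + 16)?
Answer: 3611779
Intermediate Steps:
B(J) = -6 + 1/(16 + J) (B(J) = -6 + 1/(J + 16) = -6 + 1/(16 + J))
k = -263 (k = -2 + (-256 + (-95 - 6*(-15))/(16 - 15)) = -2 + (-256 + (-95 + 90)/1) = -2 + (-256 + 1*(-5)) = -2 + (-256 - 5) = -2 - 261 = -263)
-13733*k = -13733*(-263) = 3611779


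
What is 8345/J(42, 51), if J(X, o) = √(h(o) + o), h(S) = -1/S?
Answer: 1669*√1326/52 ≈ 1168.8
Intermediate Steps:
J(X, o) = √(o - 1/o) (J(X, o) = √(-1/o + o) = √(o - 1/o))
8345/J(42, 51) = 8345/(√(51 - 1/51)) = 8345/(√(2600/51)) = 8345/((10*√1326/51)) = 8345*(√1326/260) = 1669*√1326/52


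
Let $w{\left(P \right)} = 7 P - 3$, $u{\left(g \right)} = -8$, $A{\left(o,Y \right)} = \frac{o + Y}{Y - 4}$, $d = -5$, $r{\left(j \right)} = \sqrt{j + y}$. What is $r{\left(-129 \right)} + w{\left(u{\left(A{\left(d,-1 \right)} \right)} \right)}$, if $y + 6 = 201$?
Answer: $-59 + \sqrt{66} \approx -50.876$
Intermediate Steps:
$y = 195$ ($y = -6 + 201 = 195$)
$r{\left(j \right)} = \sqrt{195 + j}$ ($r{\left(j \right)} = \sqrt{j + 195} = \sqrt{195 + j}$)
$A{\left(o,Y \right)} = \frac{Y + o}{-4 + Y}$
$w{\left(P \right)} = -3 + 7 P$
$r{\left(-129 \right)} + w{\left(u{\left(A{\left(d,-1 \right)} \right)} \right)} = \sqrt{195 - 129} + \left(-3 + 7 \left(-8\right)\right) = \sqrt{66} - 59 = -59 + \sqrt{66}$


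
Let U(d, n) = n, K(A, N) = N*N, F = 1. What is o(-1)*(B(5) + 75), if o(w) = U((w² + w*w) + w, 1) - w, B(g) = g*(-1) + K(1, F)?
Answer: 142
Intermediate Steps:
K(A, N) = N²
B(g) = 1 - g (B(g) = g*(-1) + 1² = -g + 1 = 1 - g)
o(w) = 1 - w
o(-1)*(B(5) + 75) = (1 - 1*(-1))*((1 - 1*5) + 75) = (1 + 1)*((1 - 5) + 75) = 2*(-4 + 75) = 2*71 = 142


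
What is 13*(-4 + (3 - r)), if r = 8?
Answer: -117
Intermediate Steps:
13*(-4 + (3 - r)) = 13*(-4 + (3 - 1*8)) = 13*(-4 + (3 - 8)) = 13*(-4 - 5) = 13*(-9) = -117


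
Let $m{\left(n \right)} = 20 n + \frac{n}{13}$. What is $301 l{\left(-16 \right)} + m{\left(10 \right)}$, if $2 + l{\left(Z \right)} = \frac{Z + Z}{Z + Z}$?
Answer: $- \frac{1303}{13} \approx -100.23$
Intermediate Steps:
$l{\left(Z \right)} = -1$ ($l{\left(Z \right)} = -2 + \frac{Z + Z}{Z + Z} = -2 + \frac{2 Z}{2 Z} = -2 + 2 Z \frac{1}{2 Z} = -2 + 1 = -1$)
$m{\left(n \right)} = \frac{261 n}{13}$ ($m{\left(n \right)} = 20 n + n \frac{1}{13} = 20 n + \frac{n}{13} = \frac{261 n}{13}$)
$301 l{\left(-16 \right)} + m{\left(10 \right)} = 301 \left(-1\right) + \frac{261}{13} \cdot 10 = -301 + \frac{2610}{13} = - \frac{1303}{13}$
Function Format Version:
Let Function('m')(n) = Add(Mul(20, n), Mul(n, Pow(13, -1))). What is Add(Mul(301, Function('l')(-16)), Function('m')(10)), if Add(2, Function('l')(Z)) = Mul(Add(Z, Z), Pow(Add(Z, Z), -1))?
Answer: Rational(-1303, 13) ≈ -100.23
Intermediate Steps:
Function('l')(Z) = -1 (Function('l')(Z) = Add(-2, Mul(Add(Z, Z), Pow(Add(Z, Z), -1))) = Add(-2, Mul(Mul(2, Z), Pow(Mul(2, Z), -1))) = Add(-2, Mul(Mul(2, Z), Mul(Rational(1, 2), Pow(Z, -1)))) = Add(-2, 1) = -1)
Function('m')(n) = Mul(Rational(261, 13), n) (Function('m')(n) = Add(Mul(20, n), Mul(n, Rational(1, 13))) = Add(Mul(20, n), Mul(Rational(1, 13), n)) = Mul(Rational(261, 13), n))
Add(Mul(301, Function('l')(-16)), Function('m')(10)) = Add(Mul(301, -1), Mul(Rational(261, 13), 10)) = Add(-301, Rational(2610, 13)) = Rational(-1303, 13)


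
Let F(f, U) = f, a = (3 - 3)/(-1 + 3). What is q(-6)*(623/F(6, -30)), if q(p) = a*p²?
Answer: 0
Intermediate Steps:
a = 0 (a = 0/2 = 0*(½) = 0)
q(p) = 0 (q(p) = 0*p² = 0)
q(-6)*(623/F(6, -30)) = 0*(623/6) = 0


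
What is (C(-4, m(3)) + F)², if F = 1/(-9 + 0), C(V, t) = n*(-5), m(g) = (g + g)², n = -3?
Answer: 17956/81 ≈ 221.68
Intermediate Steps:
m(g) = 4*g² (m(g) = (2*g)² = 4*g²)
C(V, t) = 15 (C(V, t) = -3*(-5) = 15)
F = -⅑ (F = 1/(-9) = -⅑ ≈ -0.11111)
(C(-4, m(3)) + F)² = (15 - ⅑)² = (134/9)² = 17956/81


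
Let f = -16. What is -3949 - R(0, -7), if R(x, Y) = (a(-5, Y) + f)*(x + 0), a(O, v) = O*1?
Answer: -3949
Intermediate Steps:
a(O, v) = O
R(x, Y) = -21*x (R(x, Y) = (-5 - 16)*(x + 0) = -21*x)
-3949 - R(0, -7) = -3949 - (-21)*0 = -3949 - 1*0 = -3949 + 0 = -3949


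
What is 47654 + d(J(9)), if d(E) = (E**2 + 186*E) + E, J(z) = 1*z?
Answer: 49418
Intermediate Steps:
J(z) = z
d(E) = E**2 + 187*E
47654 + d(J(9)) = 47654 + 9*(187 + 9) = 47654 + 9*196 = 47654 + 1764 = 49418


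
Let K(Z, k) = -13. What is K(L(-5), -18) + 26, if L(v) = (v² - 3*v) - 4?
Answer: 13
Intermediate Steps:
L(v) = -4 + v² - 3*v
K(L(-5), -18) + 26 = -13 + 26 = 13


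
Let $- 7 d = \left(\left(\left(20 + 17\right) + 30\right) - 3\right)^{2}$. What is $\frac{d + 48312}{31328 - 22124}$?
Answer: $\frac{83522}{16107} \approx 5.1854$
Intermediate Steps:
$d = - \frac{4096}{7}$ ($d = - \frac{\left(\left(\left(20 + 17\right) + 30\right) - 3\right)^{2}}{7} = - \frac{\left(\left(37 + 30\right) - 3\right)^{2}}{7} = - \frac{\left(67 - 3\right)^{2}}{7} = - \frac{64^{2}}{7} = \left(- \frac{1}{7}\right) 4096 = - \frac{4096}{7} \approx -585.14$)
$\frac{d + 48312}{31328 - 22124} = \frac{- \frac{4096}{7} + 48312}{31328 - 22124} = \frac{334088}{7 \cdot 9204} = \frac{334088}{7} \cdot \frac{1}{9204} = \frac{83522}{16107}$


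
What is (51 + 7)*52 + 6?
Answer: 3022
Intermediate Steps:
(51 + 7)*52 + 6 = 58*52 + 6 = 3016 + 6 = 3022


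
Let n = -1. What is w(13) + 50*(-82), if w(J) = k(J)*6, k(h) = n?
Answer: -4106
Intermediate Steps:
k(h) = -1
w(J) = -6 (w(J) = -1*6 = -6)
w(13) + 50*(-82) = -6 + 50*(-82) = -6 - 4100 = -4106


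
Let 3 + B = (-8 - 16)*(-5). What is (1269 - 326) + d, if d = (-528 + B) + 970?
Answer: 1502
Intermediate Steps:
B = 117 (B = -3 + (-8 - 16)*(-5) = -3 - 24*(-5) = -3 + 120 = 117)
d = 559 (d = (-528 + 117) + 970 = -411 + 970 = 559)
(1269 - 326) + d = (1269 - 326) + 559 = 943 + 559 = 1502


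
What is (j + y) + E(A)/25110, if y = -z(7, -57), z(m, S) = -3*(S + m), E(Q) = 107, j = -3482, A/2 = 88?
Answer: -91199413/25110 ≈ -3632.0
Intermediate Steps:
A = 176 (A = 2*88 = 176)
z(m, S) = -3*S - 3*m
y = -150 (y = -(-3*(-57) - 3*7) = -(171 - 21) = -1*150 = -150)
(j + y) + E(A)/25110 = (-3482 - 150) + 107/25110 = -3632 + 107*(1/25110) = -3632 + 107/25110 = -91199413/25110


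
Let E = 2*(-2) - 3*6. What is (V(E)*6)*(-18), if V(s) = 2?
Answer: -216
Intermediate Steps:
E = -22 (E = -4 - 18 = -22)
(V(E)*6)*(-18) = (2*6)*(-18) = 12*(-18) = -216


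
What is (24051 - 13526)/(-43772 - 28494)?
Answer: -10525/72266 ≈ -0.14564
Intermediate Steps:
(24051 - 13526)/(-43772 - 28494) = 10525/(-72266) = 10525*(-1/72266) = -10525/72266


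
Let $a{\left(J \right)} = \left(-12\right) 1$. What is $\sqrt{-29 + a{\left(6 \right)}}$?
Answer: $i \sqrt{41} \approx 6.4031 i$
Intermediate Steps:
$a{\left(J \right)} = -12$
$\sqrt{-29 + a{\left(6 \right)}} = \sqrt{-29 - 12} = \sqrt{-41} = i \sqrt{41}$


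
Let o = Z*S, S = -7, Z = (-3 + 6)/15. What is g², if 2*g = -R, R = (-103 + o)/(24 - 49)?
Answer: 68121/15625 ≈ 4.3597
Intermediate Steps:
Z = ⅕ (Z = 3*(1/15) = ⅕ ≈ 0.20000)
o = -7/5 (o = (⅕)*(-7) = -7/5 ≈ -1.4000)
R = 522/125 (R = (-103 - 7/5)/(24 - 49) = -522/5/(-25) = -522/5*(-1/25) = 522/125 ≈ 4.1760)
g = -261/125 (g = (-1*522/125)/2 = (½)*(-522/125) = -261/125 ≈ -2.0880)
g² = (-261/125)² = 68121/15625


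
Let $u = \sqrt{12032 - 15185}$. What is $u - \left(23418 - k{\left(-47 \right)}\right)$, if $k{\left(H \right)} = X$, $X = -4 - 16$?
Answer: $-23438 + i \sqrt{3153} \approx -23438.0 + 56.152 i$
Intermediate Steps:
$X = -20$ ($X = -4 - 16 = -20$)
$k{\left(H \right)} = -20$
$u = i \sqrt{3153}$ ($u = \sqrt{-3153} = i \sqrt{3153} \approx 56.152 i$)
$u - \left(23418 - k{\left(-47 \right)}\right) = i \sqrt{3153} - \left(23418 - -20\right) = i \sqrt{3153} - \left(23418 + 20\right) = i \sqrt{3153} - 23438 = -23438 + i \sqrt{3153}$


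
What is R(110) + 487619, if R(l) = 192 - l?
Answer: 487701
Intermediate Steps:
R(110) + 487619 = (192 - 1*110) + 487619 = (192 - 110) + 487619 = 82 + 487619 = 487701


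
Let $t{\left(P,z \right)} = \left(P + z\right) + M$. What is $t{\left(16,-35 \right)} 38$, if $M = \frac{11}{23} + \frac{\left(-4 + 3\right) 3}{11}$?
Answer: $- \frac{180690}{253} \approx -714.19$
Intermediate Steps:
$M = \frac{52}{253}$ ($M = 11 \cdot \frac{1}{23} + \left(-1\right) 3 \cdot \frac{1}{11} = \frac{11}{23} - \frac{3}{11} = \frac{52}{253} \approx 0.20553$)
$t{\left(P,z \right)} = \frac{52}{253} + P + z$ ($t{\left(P,z \right)} = \left(P + z\right) + \frac{52}{253} = \frac{52}{253} + P + z$)
$t{\left(16,-35 \right)} 38 = \left(\frac{52}{253} + 16 - 35\right) 38 = \left(- \frac{4755}{253}\right) 38 = - \frac{180690}{253}$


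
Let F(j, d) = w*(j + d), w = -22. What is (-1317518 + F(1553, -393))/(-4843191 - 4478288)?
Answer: 1343038/9321479 ≈ 0.14408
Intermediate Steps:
F(j, d) = -22*d - 22*j (F(j, d) = -22*(j + d) = -22*(d + j) = -22*d - 22*j)
(-1317518 + F(1553, -393))/(-4843191 - 4478288) = (-1317518 + (-22*(-393) - 22*1553))/(-4843191 - 4478288) = (-1317518 + (8646 - 34166))/(-9321479) = (-1317518 - 25520)*(-1/9321479) = -1343038*(-1/9321479) = 1343038/9321479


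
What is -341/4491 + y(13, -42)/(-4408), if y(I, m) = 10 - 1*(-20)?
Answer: -818929/9898164 ≈ -0.082735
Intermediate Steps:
y(I, m) = 30 (y(I, m) = 10 + 20 = 30)
-341/4491 + y(13, -42)/(-4408) = -341/4491 + 30/(-4408) = -341*1/4491 + 30*(-1/4408) = -341/4491 - 15/2204 = -818929/9898164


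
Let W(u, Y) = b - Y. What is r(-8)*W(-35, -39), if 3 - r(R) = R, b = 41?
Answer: 880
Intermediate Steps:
r(R) = 3 - R
W(u, Y) = 41 - Y
r(-8)*W(-35, -39) = (3 - 1*(-8))*(41 - 1*(-39)) = (3 + 8)*(41 + 39) = 11*80 = 880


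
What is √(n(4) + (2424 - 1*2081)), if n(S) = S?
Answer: √347 ≈ 18.628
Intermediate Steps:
√(n(4) + (2424 - 1*2081)) = √(4 + (2424 - 1*2081)) = √(4 + (2424 - 2081)) = √(4 + 343) = √347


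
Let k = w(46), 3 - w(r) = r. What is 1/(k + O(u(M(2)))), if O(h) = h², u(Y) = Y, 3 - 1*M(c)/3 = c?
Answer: -1/34 ≈ -0.029412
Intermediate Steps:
M(c) = 9 - 3*c
w(r) = 3 - r
k = -43 (k = 3 - 1*46 = 3 - 46 = -43)
1/(k + O(u(M(2)))) = 1/(-43 + (9 - 3*2)²) = 1/(-43 + (9 - 6)²) = 1/(-43 + 3²) = 1/(-43 + 9) = 1/(-34) = -1/34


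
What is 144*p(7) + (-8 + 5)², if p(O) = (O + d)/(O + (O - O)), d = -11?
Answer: -513/7 ≈ -73.286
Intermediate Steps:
p(O) = (-11 + O)/O (p(O) = (O - 11)/(O + (O - O)) = (-11 + O)/(O + 0) = (-11 + O)/O)
144*p(7) + (-8 + 5)² = 144*((-11 + 7)/7) + (-8 + 5)² = 144*((⅐)*(-4)) + (-3)² = 144*(-4/7) + 9 = -576/7 + 9 = -513/7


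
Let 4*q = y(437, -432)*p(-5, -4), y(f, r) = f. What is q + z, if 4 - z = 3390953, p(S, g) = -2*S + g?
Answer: -6780587/2 ≈ -3.3903e+6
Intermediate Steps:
p(S, g) = g - 2*S
q = 1311/2 (q = (437*(-4 - 2*(-5)))/4 = (437*(-4 + 10))/4 = (437*6)/4 = (1/4)*2622 = 1311/2 ≈ 655.50)
z = -3390949 (z = 4 - 1*3390953 = 4 - 3390953 = -3390949)
q + z = 1311/2 - 3390949 = -6780587/2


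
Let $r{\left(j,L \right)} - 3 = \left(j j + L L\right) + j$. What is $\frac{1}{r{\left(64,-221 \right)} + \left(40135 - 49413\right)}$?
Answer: $\frac{1}{43726} \approx 2.287 \cdot 10^{-5}$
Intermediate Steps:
$r{\left(j,L \right)} = 3 + j + L^{2} + j^{2}$ ($r{\left(j,L \right)} = 3 + \left(\left(j j + L L\right) + j\right) = 3 + \left(\left(j^{2} + L^{2}\right) + j\right) = 3 + \left(\left(L^{2} + j^{2}\right) + j\right) = 3 + \left(j + L^{2} + j^{2}\right) = 3 + j + L^{2} + j^{2}$)
$\frac{1}{r{\left(64,-221 \right)} + \left(40135 - 49413\right)} = \frac{1}{\left(3 + 64 + \left(-221\right)^{2} + 64^{2}\right) + \left(40135 - 49413\right)} = \frac{1}{\left(3 + 64 + 48841 + 4096\right) + \left(40135 - 49413\right)} = \frac{1}{53004 - 9278} = \frac{1}{43726}$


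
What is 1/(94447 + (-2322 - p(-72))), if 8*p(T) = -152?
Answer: 1/92144 ≈ 1.0853e-5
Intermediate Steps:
p(T) = -19 (p(T) = (⅛)*(-152) = -19)
1/(94447 + (-2322 - p(-72))) = 1/(94447 + (-2322 - 1*(-19))) = 1/(94447 + (-2322 + 19)) = 1/(94447 - 2303) = 1/92144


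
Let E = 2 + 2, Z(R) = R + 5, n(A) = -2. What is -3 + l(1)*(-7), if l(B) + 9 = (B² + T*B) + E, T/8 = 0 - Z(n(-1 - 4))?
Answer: 193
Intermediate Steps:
Z(R) = 5 + R
T = -24 (T = 8*(0 - (5 - 2)) = 8*(0 - 1*3) = 8*(0 - 3) = 8*(-3) = -24)
E = 4
l(B) = -5 + B² - 24*B (l(B) = -9 + ((B² - 24*B) + 4) = -9 + (4 + B² - 24*B) = -5 + B² - 24*B)
-3 + l(1)*(-7) = -3 + (-5 + 1² - 24*1)*(-7) = -3 + (-5 + 1 - 24)*(-7) = -3 - 28*(-7) = -3 + 196 = 193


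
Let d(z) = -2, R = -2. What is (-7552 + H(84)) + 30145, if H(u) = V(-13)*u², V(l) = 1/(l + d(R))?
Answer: 110613/5 ≈ 22123.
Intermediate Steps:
V(l) = 1/(-2 + l) (V(l) = 1/(l - 2) = 1/(-2 + l))
H(u) = -u²/15 (H(u) = u²/(-2 - 13) = u²/(-15) = -u²/15)
(-7552 + H(84)) + 30145 = (-7552 - 1/15*84²) + 30145 = (-7552 - 1/15*7056) + 30145 = (-7552 - 2352/5) + 30145 = -40112/5 + 30145 = 110613/5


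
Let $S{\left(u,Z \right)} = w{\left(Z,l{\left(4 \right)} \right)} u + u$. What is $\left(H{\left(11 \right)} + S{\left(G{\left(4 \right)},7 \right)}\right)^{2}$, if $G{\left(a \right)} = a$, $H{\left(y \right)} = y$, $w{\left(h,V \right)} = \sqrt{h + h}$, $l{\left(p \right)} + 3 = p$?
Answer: $449 + 120 \sqrt{14} \approx 898.0$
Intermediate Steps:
$l{\left(p \right)} = -3 + p$
$w{\left(h,V \right)} = \sqrt{2} \sqrt{h}$ ($w{\left(h,V \right)} = \sqrt{2 h} = \sqrt{2} \sqrt{h}$)
$S{\left(u,Z \right)} = u + u \sqrt{2} \sqrt{Z}$ ($S{\left(u,Z \right)} = \sqrt{2} \sqrt{Z} u + u = u \sqrt{2} \sqrt{Z} + u = u + u \sqrt{2} \sqrt{Z}$)
$\left(H{\left(11 \right)} + S{\left(G{\left(4 \right)},7 \right)}\right)^{2} = \left(11 + 4 \left(1 + \sqrt{2} \sqrt{7}\right)\right)^{2} = \left(11 + 4 \left(1 + \sqrt{14}\right)\right)^{2} = \left(11 + \left(4 + 4 \sqrt{14}\right)\right)^{2} = \left(15 + 4 \sqrt{14}\right)^{2}$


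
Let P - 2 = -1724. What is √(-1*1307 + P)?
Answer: I*√3029 ≈ 55.036*I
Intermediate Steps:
P = -1722 (P = 2 - 1724 = -1722)
√(-1*1307 + P) = √(-1*1307 - 1722) = √(-1307 - 1722) = √(-3029) = I*√3029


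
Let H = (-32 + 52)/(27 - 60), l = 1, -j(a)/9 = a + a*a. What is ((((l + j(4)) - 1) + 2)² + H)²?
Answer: 1093178984704/1089 ≈ 1.0038e+9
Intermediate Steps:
j(a) = -9*a - 9*a² (j(a) = -9*(a + a*a) = -9*(a + a²) = -9*a - 9*a²)
H = -20/33 (H = 20/(-33) = 20*(-1/33) = -20/33 ≈ -0.60606)
((((l + j(4)) - 1) + 2)² + H)² = ((((1 - 9*4*(1 + 4)) - 1) + 2)² - 20/33)² = ((((1 - 9*4*5) - 1) + 2)² - 20/33)² = ((((1 - 180) - 1) + 2)² - 20/33)² = (((-179 - 1) + 2)² - 20/33)² = ((-180 + 2)² - 20/33)² = ((-178)² - 20/33)² = (31684 - 20/33)² = (1045552/33)² = 1093178984704/1089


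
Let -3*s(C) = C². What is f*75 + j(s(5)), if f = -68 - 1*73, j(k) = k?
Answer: -31750/3 ≈ -10583.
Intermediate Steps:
s(C) = -C²/3
f = -141 (f = -68 - 73 = -141)
f*75 + j(s(5)) = -141*75 - ⅓*5² = -10575 - ⅓*25 = -10575 - 25/3 = -31750/3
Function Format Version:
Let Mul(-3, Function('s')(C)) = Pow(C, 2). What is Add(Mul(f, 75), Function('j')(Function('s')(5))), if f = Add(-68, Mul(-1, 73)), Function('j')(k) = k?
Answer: Rational(-31750, 3) ≈ -10583.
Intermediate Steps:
Function('s')(C) = Mul(Rational(-1, 3), Pow(C, 2))
f = -141 (f = Add(-68, -73) = -141)
Add(Mul(f, 75), Function('j')(Function('s')(5))) = Add(Mul(-141, 75), Mul(Rational(-1, 3), Pow(5, 2))) = Add(-10575, Mul(Rational(-1, 3), 25)) = Add(-10575, Rational(-25, 3)) = Rational(-31750, 3)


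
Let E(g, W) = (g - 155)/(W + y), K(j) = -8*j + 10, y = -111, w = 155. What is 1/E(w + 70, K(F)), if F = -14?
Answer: 11/70 ≈ 0.15714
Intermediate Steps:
K(j) = 10 - 8*j
E(g, W) = (-155 + g)/(-111 + W) (E(g, W) = (g - 155)/(W - 111) = (-155 + g)/(-111 + W))
1/E(w + 70, K(F)) = 1/((-155 + (155 + 70))/(-111 + (10 - 8*(-14)))) = 1/((-155 + 225)/(-111 + (10 + 112))) = 1/(70/(-111 + 122)) = 1/(70/11) = 11/70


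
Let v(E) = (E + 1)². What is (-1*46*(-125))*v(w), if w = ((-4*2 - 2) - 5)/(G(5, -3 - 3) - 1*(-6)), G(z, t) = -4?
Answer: 485875/2 ≈ 2.4294e+5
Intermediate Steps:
w = -15/2 (w = ((-4*2 - 2) - 5)/(-4 - 1*(-6)) = ((-8 - 2) - 5)/(-4 + 6) = (-10 - 5)/2 = -15*½ = -15/2 ≈ -7.5000)
v(E) = (1 + E)²
(-1*46*(-125))*v(w) = (-1*46*(-125))*(1 - 15/2)² = (-46*(-125))*(-13/2)² = 5750*(169/4) = 485875/2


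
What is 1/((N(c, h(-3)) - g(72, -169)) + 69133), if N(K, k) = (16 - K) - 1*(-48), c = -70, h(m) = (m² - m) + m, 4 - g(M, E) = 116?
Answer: 1/69379 ≈ 1.4414e-5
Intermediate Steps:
g(M, E) = -112 (g(M, E) = 4 - 1*116 = 4 - 116 = -112)
h(m) = m²
N(K, k) = 64 - K (N(K, k) = (16 - K) + 48 = 64 - K)
1/((N(c, h(-3)) - g(72, -169)) + 69133) = 1/(((64 - 1*(-70)) - 1*(-112)) + 69133) = 1/(((64 + 70) + 112) + 69133) = 1/((134 + 112) + 69133) = 1/(246 + 69133) = 1/69379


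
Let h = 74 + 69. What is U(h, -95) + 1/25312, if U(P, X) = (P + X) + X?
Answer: -1189663/25312 ≈ -47.000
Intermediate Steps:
h = 143
U(P, X) = P + 2*X
U(h, -95) + 1/25312 = (143 + 2*(-95)) + 1/25312 = (143 - 190) + 1/25312 = -47 + 1/25312 = -1189663/25312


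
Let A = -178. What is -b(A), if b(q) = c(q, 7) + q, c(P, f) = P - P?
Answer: 178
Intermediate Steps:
c(P, f) = 0
b(q) = q (b(q) = 0 + q = q)
-b(A) = -1*(-178) = 178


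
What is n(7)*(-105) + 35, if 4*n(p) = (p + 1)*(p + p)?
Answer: -2905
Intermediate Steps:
n(p) = p*(1 + p)/2 (n(p) = ((p + 1)*(p + p))/4 = ((1 + p)*(2*p))/4 = (2*p*(1 + p))/4 = p*(1 + p)/2)
n(7)*(-105) + 35 = ((½)*7*(1 + 7))*(-105) + 35 = ((½)*7*8)*(-105) + 35 = 28*(-105) + 35 = -2940 + 35 = -2905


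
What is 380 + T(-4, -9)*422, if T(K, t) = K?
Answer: -1308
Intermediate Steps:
380 + T(-4, -9)*422 = 380 - 4*422 = 380 - 1688 = -1308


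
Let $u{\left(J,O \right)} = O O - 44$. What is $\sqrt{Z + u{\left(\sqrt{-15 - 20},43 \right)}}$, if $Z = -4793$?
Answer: $6 i \sqrt{83} \approx 54.663 i$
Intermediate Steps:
$u{\left(J,O \right)} = -44 + O^{2}$ ($u{\left(J,O \right)} = O^{2} - 44 = -44 + O^{2}$)
$\sqrt{Z + u{\left(\sqrt{-15 - 20},43 \right)}} = \sqrt{-4793 - \left(44 - 43^{2}\right)} = \sqrt{-4793 + \left(-44 + 1849\right)} = \sqrt{-4793 + 1805} = \sqrt{-2988} = 6 i \sqrt{83}$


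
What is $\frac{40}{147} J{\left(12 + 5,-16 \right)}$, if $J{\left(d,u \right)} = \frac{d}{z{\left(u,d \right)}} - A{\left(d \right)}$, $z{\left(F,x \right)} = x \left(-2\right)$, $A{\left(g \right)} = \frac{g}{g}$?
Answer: $- \frac{20}{49} \approx -0.40816$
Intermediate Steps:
$A{\left(g \right)} = 1$
$z{\left(F,x \right)} = - 2 x$
$J{\left(d,u \right)} = - \frac{3}{2}$ ($J{\left(d,u \right)} = \frac{d}{\left(-2\right) d} - 1 = d \left(- \frac{1}{2 d}\right) - 1 = - \frac{1}{2} - 1 = - \frac{3}{2}$)
$\frac{40}{147} J{\left(12 + 5,-16 \right)} = \frac{40}{147} \left(- \frac{3}{2}\right) = - \frac{20}{49}$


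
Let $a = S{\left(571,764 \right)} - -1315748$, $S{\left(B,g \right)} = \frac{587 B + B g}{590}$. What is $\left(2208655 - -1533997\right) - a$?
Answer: $\frac{1431101939}{590} \approx 2.4256 \cdot 10^{6}$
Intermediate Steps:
$S{\left(B,g \right)} = \frac{587 B}{590} + \frac{B g}{590}$ ($S{\left(B,g \right)} = \left(587 B + B g\right) \frac{1}{590} = \frac{587 B}{590} + \frac{B g}{590}$)
$a = \frac{777062741}{590}$ ($a = \frac{1}{590} \cdot 571 \left(587 + 764\right) - -1315748 = \frac{1}{590} \cdot 571 \cdot 1351 + 1315748 = \frac{771421}{590} + 1315748 = \frac{777062741}{590} \approx 1.3171 \cdot 10^{6}$)
$\left(2208655 - -1533997\right) - a = \left(2208655 - -1533997\right) - \frac{777062741}{590} = \left(2208655 + 1533997\right) - \frac{777062741}{590} = 3742652 - \frac{777062741}{590} = \frac{1431101939}{590}$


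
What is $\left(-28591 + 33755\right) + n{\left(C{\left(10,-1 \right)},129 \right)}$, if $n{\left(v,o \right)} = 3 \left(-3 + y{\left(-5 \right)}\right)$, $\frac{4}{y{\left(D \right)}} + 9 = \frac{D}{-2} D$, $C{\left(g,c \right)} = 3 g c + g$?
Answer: $\frac{221641}{43} \approx 5154.4$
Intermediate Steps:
$C{\left(g,c \right)} = g + 3 c g$ ($C{\left(g,c \right)} = 3 c g + g = g + 3 c g$)
$y{\left(D \right)} = \frac{4}{-9 - \frac{D^{2}}{2}}$ ($y{\left(D \right)} = \frac{4}{-9 + \frac{D}{-2} D} = \frac{4}{-9 + D \left(- \frac{1}{2}\right) D} = \frac{4}{-9 + - \frac{D}{2} D} = \frac{4}{-9 - \frac{D^{2}}{2}}$)
$n{\left(v,o \right)} = - \frac{411}{43}$ ($n{\left(v,o \right)} = 3 \left(-3 - \frac{8}{18 + \left(-5\right)^{2}}\right) = 3 \left(-3 - \frac{8}{18 + 25}\right) = 3 \left(-3 - \frac{8}{43}\right) = 3 \left(- \frac{137}{43}\right) = - \frac{411}{43}$)
$\left(-28591 + 33755\right) + n{\left(C{\left(10,-1 \right)},129 \right)} = \left(-28591 + 33755\right) - \frac{411}{43} = 5164 - \frac{411}{43} = \frac{221641}{43}$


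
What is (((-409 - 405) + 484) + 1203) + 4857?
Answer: 5730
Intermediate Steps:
(((-409 - 405) + 484) + 1203) + 4857 = ((-814 + 484) + 1203) + 4857 = (-330 + 1203) + 4857 = 873 + 4857 = 5730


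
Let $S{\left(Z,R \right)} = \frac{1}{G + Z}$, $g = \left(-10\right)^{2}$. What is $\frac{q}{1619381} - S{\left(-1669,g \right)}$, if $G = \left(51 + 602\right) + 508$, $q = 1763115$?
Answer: $\frac{897281801}{822645548} \approx 1.0907$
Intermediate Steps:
$G = 1161$ ($G = 653 + 508 = 1161$)
$g = 100$
$S{\left(Z,R \right)} = \frac{1}{1161 + Z}$
$\frac{q}{1619381} - S{\left(-1669,g \right)} = \frac{1763115}{1619381} - \frac{1}{1161 - 1669} = 1763115 \cdot \frac{1}{1619381} - \frac{1}{-508} = \frac{1763115}{1619381} - - \frac{1}{508} = \frac{1763115}{1619381} + \frac{1}{508} = \frac{897281801}{822645548}$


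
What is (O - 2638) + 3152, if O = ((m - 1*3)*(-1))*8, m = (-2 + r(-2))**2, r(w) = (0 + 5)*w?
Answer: -614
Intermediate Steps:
r(w) = 5*w
m = 144 (m = (-2 + 5*(-2))**2 = (-2 - 10)**2 = (-12)**2 = 144)
O = -1128 (O = ((144 - 1*3)*(-1))*8 = ((144 - 3)*(-1))*8 = (141*(-1))*8 = -141*8 = -1128)
(O - 2638) + 3152 = (-1128 - 2638) + 3152 = -3766 + 3152 = -614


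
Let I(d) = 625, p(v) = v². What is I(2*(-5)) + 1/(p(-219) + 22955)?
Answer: 44322501/70916 ≈ 625.00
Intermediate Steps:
I(2*(-5)) + 1/(p(-219) + 22955) = 625 + 1/((-219)² + 22955) = 625 + 1/(47961 + 22955) = 625 + 1/70916 = 44322501/70916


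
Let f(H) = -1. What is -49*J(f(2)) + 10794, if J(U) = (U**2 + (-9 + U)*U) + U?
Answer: 10304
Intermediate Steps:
J(U) = U + U**2 + U*(-9 + U) (J(U) = (U**2 + U*(-9 + U)) + U = U + U**2 + U*(-9 + U))
-49*J(f(2)) + 10794 = -98*(-1)*(-4 - 1) + 10794 = -98*(-1)*(-5) + 10794 = -49*10 + 10794 = -490 + 10794 = 10304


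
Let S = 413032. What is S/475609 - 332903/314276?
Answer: -1677977535/8792499652 ≈ -0.19084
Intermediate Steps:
S/475609 - 332903/314276 = 413032/475609 - 332903/314276 = 413032*(1/475609) - 332903*1/314276 = 24296/27977 - 332903/314276 = -1677977535/8792499652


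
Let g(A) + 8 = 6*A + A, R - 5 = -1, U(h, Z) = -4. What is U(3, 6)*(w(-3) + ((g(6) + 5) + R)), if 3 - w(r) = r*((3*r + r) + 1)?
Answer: -52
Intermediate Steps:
w(r) = 3 - r*(1 + 4*r) (w(r) = 3 - r*((3*r + r) + 1) = 3 - r*(4*r + 1) = 3 - r*(1 + 4*r))
R = 4 (R = 5 - 1 = 4)
g(A) = -8 + 7*A (g(A) = -8 + (6*A + A) = -8 + 7*A)
U(3, 6)*(w(-3) + ((g(6) + 5) + R)) = -4*((3 - 1*(-3) - 4*(-3)²) + (((-8 + 7*6) + 5) + 4)) = -4*((3 + 3 - 4*9) + (((-8 + 42) + 5) + 4)) = -4*((3 + 3 - 36) + ((34 + 5) + 4)) = -4*(-30 + (39 + 4)) = -4*(-30 + 43) = -4*13 = -52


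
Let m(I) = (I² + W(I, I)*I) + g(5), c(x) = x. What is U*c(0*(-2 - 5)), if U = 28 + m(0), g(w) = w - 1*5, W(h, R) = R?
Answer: 0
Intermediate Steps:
g(w) = -5 + w (g(w) = w - 5 = -5 + w)
m(I) = 2*I² (m(I) = (I² + I*I) + (-5 + 5) = (I² + I²) + 0 = 2*I² + 0 = 2*I²)
U = 28 (U = 28 + 2*0² = 28 + 2*0 = 28 + 0 = 28)
U*c(0*(-2 - 5)) = 28*(0*(-2 - 5)) = 28*(0*(-7)) = 28*0 = 0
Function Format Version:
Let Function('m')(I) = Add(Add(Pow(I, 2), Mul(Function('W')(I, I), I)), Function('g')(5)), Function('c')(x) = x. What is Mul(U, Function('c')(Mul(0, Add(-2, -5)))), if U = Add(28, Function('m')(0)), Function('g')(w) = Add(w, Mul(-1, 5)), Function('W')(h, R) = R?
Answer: 0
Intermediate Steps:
Function('g')(w) = Add(-5, w) (Function('g')(w) = Add(w, -5) = Add(-5, w))
Function('m')(I) = Mul(2, Pow(I, 2)) (Function('m')(I) = Add(Add(Pow(I, 2), Mul(I, I)), Add(-5, 5)) = Add(Add(Pow(I, 2), Pow(I, 2)), 0) = Add(Mul(2, Pow(I, 2)), 0) = Mul(2, Pow(I, 2)))
U = 28 (U = Add(28, Mul(2, Pow(0, 2))) = Add(28, Mul(2, 0)) = Add(28, 0) = 28)
Mul(U, Function('c')(Mul(0, Add(-2, -5)))) = Mul(28, Mul(0, Add(-2, -5))) = Mul(28, Mul(0, -7)) = Mul(28, 0) = 0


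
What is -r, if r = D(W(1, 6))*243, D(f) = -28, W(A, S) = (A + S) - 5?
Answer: 6804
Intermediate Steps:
W(A, S) = -5 + A + S
r = -6804 (r = -28*243 = -6804)
-r = -1*(-6804) = 6804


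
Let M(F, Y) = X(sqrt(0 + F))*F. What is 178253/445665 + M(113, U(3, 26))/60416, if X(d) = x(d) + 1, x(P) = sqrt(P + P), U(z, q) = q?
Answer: 10819693393/26925296640 + 113*sqrt(2)*113**(1/4)/60416 ≈ 0.41047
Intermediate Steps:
x(P) = sqrt(2)*sqrt(P) (x(P) = sqrt(2*P) = sqrt(2)*sqrt(P))
X(d) = 1 + sqrt(2)*sqrt(d) (X(d) = sqrt(2)*sqrt(d) + 1 = 1 + sqrt(2)*sqrt(d))
M(F, Y) = F*(1 + sqrt(2)*F**(1/4)) (M(F, Y) = (1 + sqrt(2)*sqrt(sqrt(0 + F)))*F = (1 + sqrt(2)*sqrt(sqrt(F)))*F = (1 + sqrt(2)*F**(1/4))*F = F*(1 + sqrt(2)*F**(1/4)))
178253/445665 + M(113, U(3, 26))/60416 = 178253/445665 + (113 + sqrt(2)*113**(5/4))/60416 = 178253*(1/445665) + (113 + sqrt(2)*(113*113**(1/4)))*(1/60416) = 178253/445665 + (113 + 113*sqrt(2)*113**(1/4))*(1/60416) = 178253/445665 + (113/60416 + 113*sqrt(2)*113**(1/4)/60416) = 10819693393/26925296640 + 113*sqrt(2)*113**(1/4)/60416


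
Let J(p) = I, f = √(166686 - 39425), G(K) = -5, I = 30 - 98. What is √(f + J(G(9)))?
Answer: √(-68 + √127261) ≈ 16.992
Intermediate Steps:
I = -68
f = √127261 ≈ 356.74
J(p) = -68
√(f + J(G(9))) = √(√127261 - 68) = √(-68 + √127261)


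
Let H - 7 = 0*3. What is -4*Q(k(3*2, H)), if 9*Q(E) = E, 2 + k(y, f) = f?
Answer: -20/9 ≈ -2.2222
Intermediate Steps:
H = 7 (H = 7 + 0*3 = 7 + 0 = 7)
k(y, f) = -2 + f
Q(E) = E/9
-4*Q(k(3*2, H)) = -4*(-2 + 7)/9 = -4*5/9 = -20/9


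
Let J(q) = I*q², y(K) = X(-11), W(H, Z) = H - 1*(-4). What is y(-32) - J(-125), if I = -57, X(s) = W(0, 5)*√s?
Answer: 890625 + 4*I*√11 ≈ 8.9063e+5 + 13.266*I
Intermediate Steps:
W(H, Z) = 4 + H (W(H, Z) = H + 4 = 4 + H)
X(s) = 4*√s (X(s) = (4 + 0)*√s = 4*√s)
y(K) = 4*I*√11 (y(K) = 4*√(-11) = 4*(I*√11) = 4*I*√11)
J(q) = -57*q²
y(-32) - J(-125) = 4*I*√11 - (-57)*(-125)² = 4*I*√11 - (-57)*15625 = 4*I*√11 - 1*(-890625) = 4*I*√11 + 890625 = 890625 + 4*I*√11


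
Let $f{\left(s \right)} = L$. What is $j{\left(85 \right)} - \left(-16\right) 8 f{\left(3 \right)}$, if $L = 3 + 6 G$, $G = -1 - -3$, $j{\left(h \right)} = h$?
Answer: $2005$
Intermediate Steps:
$G = 2$ ($G = -1 + 3 = 2$)
$L = 15$ ($L = 3 + 6 \cdot 2 = 3 + 12 = 15$)
$f{\left(s \right)} = 15$
$j{\left(85 \right)} - \left(-16\right) 8 f{\left(3 \right)} = 85 - \left(-16\right) 8 \cdot 15 = 85 - \left(-128\right) 15 = 85 - -1920 = 85 + 1920 = 2005$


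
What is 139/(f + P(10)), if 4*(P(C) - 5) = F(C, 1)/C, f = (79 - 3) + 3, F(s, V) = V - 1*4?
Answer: 5560/3357 ≈ 1.6562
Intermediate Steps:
F(s, V) = -4 + V (F(s, V) = V - 4 = -4 + V)
f = 79 (f = 76 + 3 = 79)
P(C) = 5 - 3/(4*C) (P(C) = 5 + ((-4 + 1)/C)/4 = 5 + (-3/C)/4 = 5 - 3/(4*C))
139/(f + P(10)) = 139/(79 + (5 - ¾/10)) = 139/(79 + (5 - ¾*⅒)) = 139/(79 + (5 - 3/40)) = 139/(79 + 197/40) = 139/(3357/40) = 139*(40/3357) = 5560/3357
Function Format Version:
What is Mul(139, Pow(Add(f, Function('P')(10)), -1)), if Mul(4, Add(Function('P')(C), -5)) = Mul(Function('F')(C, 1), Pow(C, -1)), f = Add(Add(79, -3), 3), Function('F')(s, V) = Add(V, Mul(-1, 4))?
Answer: Rational(5560, 3357) ≈ 1.6562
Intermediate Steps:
Function('F')(s, V) = Add(-4, V) (Function('F')(s, V) = Add(V, -4) = Add(-4, V))
f = 79 (f = Add(76, 3) = 79)
Function('P')(C) = Add(5, Mul(Rational(-3, 4), Pow(C, -1))) (Function('P')(C) = Add(5, Mul(Rational(1, 4), Mul(Add(-4, 1), Pow(C, -1)))) = Add(5, Mul(Rational(1, 4), Mul(-3, Pow(C, -1)))) = Add(5, Mul(Rational(-3, 4), Pow(C, -1))))
Mul(139, Pow(Add(f, Function('P')(10)), -1)) = Mul(139, Pow(Add(79, Add(5, Mul(Rational(-3, 4), Pow(10, -1)))), -1)) = Mul(139, Pow(Add(79, Add(5, Mul(Rational(-3, 4), Rational(1, 10)))), -1)) = Mul(139, Pow(Add(79, Add(5, Rational(-3, 40))), -1)) = Mul(139, Pow(Add(79, Rational(197, 40)), -1)) = Mul(139, Pow(Rational(3357, 40), -1)) = Mul(139, Rational(40, 3357)) = Rational(5560, 3357)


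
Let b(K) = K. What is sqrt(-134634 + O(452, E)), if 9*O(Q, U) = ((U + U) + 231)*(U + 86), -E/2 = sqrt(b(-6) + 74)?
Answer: 2*sqrt(-297824 - 403*sqrt(17))/3 ≈ 364.83*I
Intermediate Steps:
E = -4*sqrt(17) (E = -2*sqrt(-6 + 74) = -4*sqrt(17) ≈ -16.492)
O(Q, U) = (86 + U)*(231 + 2*U)/9 (O(Q, U) = (((U + U) + 231)*(U + 86))/9 = ((2*U + 231)*(86 + U))/9 = ((231 + 2*U)*(86 + U))/9 = ((86 + U)*(231 + 2*U))/9 = (86 + U)*(231 + 2*U)/9)
sqrt(-134634 + O(452, E)) = sqrt(-134634 + (6622/3 + 2*(-4*sqrt(17))**2/9 + 403*(-4*sqrt(17))/9)) = sqrt(-134634 + (6622/3 + (2/9)*272 - 1612*sqrt(17)/9)) = sqrt(-134634 + (6622/3 + 544/9 - 1612*sqrt(17)/9)) = sqrt(-134634 + (20410/9 - 1612*sqrt(17)/9)) = sqrt(-1191296/9 - 1612*sqrt(17)/9)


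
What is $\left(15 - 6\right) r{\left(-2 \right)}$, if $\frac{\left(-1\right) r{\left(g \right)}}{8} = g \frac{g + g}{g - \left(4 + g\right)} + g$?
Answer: $288$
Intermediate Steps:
$r{\left(g \right)} = - 8 g + 4 g^{2}$ ($r{\left(g \right)} = - 8 \left(g \frac{g + g}{g - \left(4 + g\right)} + g\right) = - 8 \left(g \frac{2 g}{-4} + g\right) = - 8 \left(g 2 g \left(- \frac{1}{4}\right) + g\right) = - 8 \left(g \left(- \frac{g}{2}\right) + g\right) = - 8 \left(- \frac{g^{2}}{2} + g\right) = - 8 \left(g - \frac{g^{2}}{2}\right) = - 8 g + 4 g^{2}$)
$\left(15 - 6\right) r{\left(-2 \right)} = \left(15 - 6\right) 4 \left(-2\right) \left(-2 - 2\right) = 9 \cdot 4 \left(-2\right) \left(-4\right) = 9 \cdot 32 = 288$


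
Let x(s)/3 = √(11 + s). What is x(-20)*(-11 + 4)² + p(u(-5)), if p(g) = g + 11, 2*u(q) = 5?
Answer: 27/2 + 441*I ≈ 13.5 + 441.0*I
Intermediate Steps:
x(s) = 3*√(11 + s)
u(q) = 5/2 (u(q) = (½)*5 = 5/2)
p(g) = 11 + g
x(-20)*(-11 + 4)² + p(u(-5)) = (3*√(11 - 20))*(-11 + 4)² + (11 + 5/2) = (3*√(-9))*(-7)² + 27/2 = (3*(3*I))*49 + 27/2 = (9*I)*49 + 27/2 = 441*I + 27/2 = 27/2 + 441*I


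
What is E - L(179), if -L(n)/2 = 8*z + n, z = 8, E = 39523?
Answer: 40009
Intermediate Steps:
L(n) = -128 - 2*n (L(n) = -2*(8*8 + n) = -2*(64 + n) = -128 - 2*n)
E - L(179) = 39523 - (-128 - 2*179) = 39523 - (-128 - 358) = 39523 - 1*(-486) = 39523 + 486 = 40009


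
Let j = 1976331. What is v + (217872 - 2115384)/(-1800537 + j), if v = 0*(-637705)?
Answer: -316252/29299 ≈ -10.794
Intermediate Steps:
v = 0
v + (217872 - 2115384)/(-1800537 + j) = 0 + (217872 - 2115384)/(-1800537 + 1976331) = 0 - 1897512/175794 = 0 - 1897512*1/175794 = 0 - 316252/29299 = -316252/29299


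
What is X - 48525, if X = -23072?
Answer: -71597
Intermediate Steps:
X - 48525 = -23072 - 48525 = -71597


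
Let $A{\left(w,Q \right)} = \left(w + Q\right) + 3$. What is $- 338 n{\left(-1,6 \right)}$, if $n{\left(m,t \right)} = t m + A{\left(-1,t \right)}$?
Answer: $-676$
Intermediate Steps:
$A{\left(w,Q \right)} = 3 + Q + w$ ($A{\left(w,Q \right)} = \left(Q + w\right) + 3 = 3 + Q + w$)
$n{\left(m,t \right)} = 2 + t + m t$ ($n{\left(m,t \right)} = t m + \left(3 + t - 1\right) = m t + \left(2 + t\right) = 2 + t + m t$)
$- 338 n{\left(-1,6 \right)} = - 338 \left(2 + 6 - 6\right) = \left(-338\right) 2 = -676$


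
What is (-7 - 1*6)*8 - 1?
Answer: -105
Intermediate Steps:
(-7 - 1*6)*8 - 1 = (-7 - 6)*8 - 1 = -13*8 - 1 = -104 - 1 = -105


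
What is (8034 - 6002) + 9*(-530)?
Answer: -2738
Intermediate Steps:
(8034 - 6002) + 9*(-530) = 2032 - 4770 = -2738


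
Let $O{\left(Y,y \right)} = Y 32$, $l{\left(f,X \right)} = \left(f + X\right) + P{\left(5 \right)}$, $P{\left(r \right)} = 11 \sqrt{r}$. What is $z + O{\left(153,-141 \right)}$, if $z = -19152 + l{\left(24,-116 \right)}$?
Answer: $-14348 + 11 \sqrt{5} \approx -14323.0$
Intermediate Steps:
$l{\left(f,X \right)} = X + f + 11 \sqrt{5}$ ($l{\left(f,X \right)} = \left(f + X\right) + 11 \sqrt{5} = \left(X + f\right) + 11 \sqrt{5} = X + f + 11 \sqrt{5}$)
$O{\left(Y,y \right)} = 32 Y$
$z = -19244 + 11 \sqrt{5}$ ($z = -19152 + \left(-116 + 24 + 11 \sqrt{5}\right) = -19152 - \left(92 - 11 \sqrt{5}\right) = -19244 + 11 \sqrt{5} \approx -19219.0$)
$z + O{\left(153,-141 \right)} = \left(-19244 + 11 \sqrt{5}\right) + 32 \cdot 153 = \left(-19244 + 11 \sqrt{5}\right) + 4896 = -14348 + 11 \sqrt{5}$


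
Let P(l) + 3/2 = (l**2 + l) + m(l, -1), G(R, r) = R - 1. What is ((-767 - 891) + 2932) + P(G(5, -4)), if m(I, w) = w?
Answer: 2583/2 ≈ 1291.5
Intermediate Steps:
G(R, r) = -1 + R
P(l) = -5/2 + l + l**2 (P(l) = -3/2 + ((l**2 + l) - 1) = -3/2 + ((l + l**2) - 1) = -3/2 + (-1 + l + l**2) = -5/2 + l + l**2)
((-767 - 891) + 2932) + P(G(5, -4)) = ((-767 - 891) + 2932) + (-5/2 + (-1 + 5) + (-1 + 5)**2) = (-1658 + 2932) + (-5/2 + 4 + 4**2) = 1274 + (-5/2 + 4 + 16) = 1274 + 35/2 = 2583/2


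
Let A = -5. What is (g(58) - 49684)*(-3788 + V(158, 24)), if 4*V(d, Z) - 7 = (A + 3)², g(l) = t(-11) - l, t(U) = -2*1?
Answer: 188293476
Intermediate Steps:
t(U) = -2
g(l) = -2 - l
V(d, Z) = 11/4 (V(d, Z) = 7/4 + (-5 + 3)²/4 = 7/4 + (¼)*(-2)² = 7/4 + (¼)*4 = 7/4 + 1 = 11/4)
(g(58) - 49684)*(-3788 + V(158, 24)) = ((-2 - 1*58) - 49684)*(-3788 + 11/4) = ((-2 - 58) - 49684)*(-15141/4) = (-60 - 49684)*(-15141/4) = -49744*(-15141/4) = 188293476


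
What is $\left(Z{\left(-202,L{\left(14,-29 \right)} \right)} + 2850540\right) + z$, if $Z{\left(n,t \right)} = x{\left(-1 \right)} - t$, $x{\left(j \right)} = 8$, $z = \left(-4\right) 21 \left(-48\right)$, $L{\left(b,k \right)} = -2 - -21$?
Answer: $2854561$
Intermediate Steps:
$L{\left(b,k \right)} = 19$ ($L{\left(b,k \right)} = -2 + 21 = 19$)
$z = 4032$ ($z = \left(-84\right) \left(-48\right) = 4032$)
$Z{\left(n,t \right)} = 8 - t$
$\left(Z{\left(-202,L{\left(14,-29 \right)} \right)} + 2850540\right) + z = \left(\left(8 - 19\right) + 2850540\right) + 4032 = \left(-11 + 2850540\right) + 4032 = 2850529 + 4032 = 2854561$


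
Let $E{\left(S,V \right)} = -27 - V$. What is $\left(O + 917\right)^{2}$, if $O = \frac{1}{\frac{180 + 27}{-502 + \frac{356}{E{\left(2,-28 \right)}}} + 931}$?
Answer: $\frac{15488914854071961}{18419646961} \approx 8.4089 \cdot 10^{5}$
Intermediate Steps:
$O = \frac{146}{135719}$ ($O = \frac{1}{\frac{180 + 27}{-502 + \frac{356}{-27 - -28}} + 931} = \frac{1}{\frac{207}{-502 + \frac{356}{-27 + 28}} + 931} = \frac{1}{\frac{207}{-502 + \frac{356}{1}} + 931} = \frac{1}{\frac{207}{-502 + 356 \cdot 1} + 931} = \frac{1}{\frac{207}{-502 + 356} + 931} = \frac{1}{\frac{207}{-146} + 931} = \frac{1}{207 \left(- \frac{1}{146}\right) + 931} = \frac{1}{- \frac{207}{146} + 931} = \frac{1}{\frac{135719}{146}} = \frac{146}{135719} \approx 0.0010758$)
$\left(O + 917\right)^{2} = \left(\frac{146}{135719} + 917\right)^{2} = \left(\frac{124454469}{135719}\right)^{2} = \frac{15488914854071961}{18419646961}$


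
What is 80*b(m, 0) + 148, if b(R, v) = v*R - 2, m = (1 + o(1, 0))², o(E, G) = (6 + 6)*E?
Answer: -12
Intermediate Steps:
o(E, G) = 12*E
m = 169 (m = (1 + 12*1)² = (1 + 12)² = 13² = 169)
b(R, v) = -2 + R*v (b(R, v) = R*v - 2 = -2 + R*v)
80*b(m, 0) + 148 = 80*(-2 + 169*0) + 148 = 80*(-2 + 0) + 148 = 80*(-2) + 148 = -160 + 148 = -12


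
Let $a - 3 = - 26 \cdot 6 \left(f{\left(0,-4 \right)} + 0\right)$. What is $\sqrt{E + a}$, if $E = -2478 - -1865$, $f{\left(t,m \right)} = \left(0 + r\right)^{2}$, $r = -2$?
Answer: $i \sqrt{1234} \approx 35.128 i$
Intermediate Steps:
$f{\left(t,m \right)} = 4$ ($f{\left(t,m \right)} = \left(0 - 2\right)^{2} = \left(-2\right)^{2} = 4$)
$a = -621$ ($a = 3 - 26 \cdot 6 \left(4 + 0\right) = 3 - 26 \cdot 6 \cdot 4 = 3 - 624 = -621$)
$E = -613$ ($E = -2478 + 1865 = -613$)
$\sqrt{E + a} = \sqrt{-613 - 621} = \sqrt{-1234} = i \sqrt{1234}$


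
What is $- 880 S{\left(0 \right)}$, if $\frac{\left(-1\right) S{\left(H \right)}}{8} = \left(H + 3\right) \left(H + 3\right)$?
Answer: $63360$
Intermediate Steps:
$S{\left(H \right)} = - 8 \left(3 + H\right)^{2}$ ($S{\left(H \right)} = - 8 \left(H + 3\right) \left(H + 3\right) = - 8 \left(3 + H\right) \left(3 + H\right) = - 8 \left(3 + H\right)^{2}$)
$- 880 S{\left(0 \right)} = - 880 \left(- 8 \left(3 + 0\right)^{2}\right) = - 880 \left(- 8 \cdot 3^{2}\right) = - 880 \left(\left(-8\right) 9\right) = \left(-880\right) \left(-72\right) = 63360$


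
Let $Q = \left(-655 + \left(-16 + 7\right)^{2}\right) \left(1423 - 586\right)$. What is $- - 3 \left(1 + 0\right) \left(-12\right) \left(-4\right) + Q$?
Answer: $-480294$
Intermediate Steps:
$Q = -480438$ ($Q = \left(-655 + \left(-9\right)^{2}\right) 837 = \left(-655 + 81\right) 837 = \left(-574\right) 837 = -480438$)
$- - 3 \left(1 + 0\right) \left(-12\right) \left(-4\right) + Q = - - 3 \left(1 + 0\right) \left(-12\right) \left(-4\right) - 480438 = - \left(-3\right) 1 \left(-12\right) \left(-4\right) - 480438 = - \left(-3\right) \left(-12\right) \left(-4\right) - 480438 = - 36 \left(-4\right) - 480438 = \left(-1\right) \left(-144\right) - 480438 = 144 - 480438 = -480294$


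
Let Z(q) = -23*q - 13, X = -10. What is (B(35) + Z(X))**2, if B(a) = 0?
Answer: 47089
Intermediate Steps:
Z(q) = -13 - 23*q
(B(35) + Z(X))**2 = (0 + (-13 - 23*(-10)))**2 = (0 + (-13 + 230))**2 = (0 + 217)**2 = 217**2 = 47089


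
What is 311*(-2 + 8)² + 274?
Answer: 11470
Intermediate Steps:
311*(-2 + 8)² + 274 = 311*6² + 274 = 311*36 + 274 = 11196 + 274 = 11470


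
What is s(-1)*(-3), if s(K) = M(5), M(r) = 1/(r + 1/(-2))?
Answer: -⅔ ≈ -0.66667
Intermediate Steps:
M(r) = 1/(-½ + r) (M(r) = 1/(r - ½) = 1/(-½ + r))
s(K) = 2/9 (s(K) = 2/(-1 + 2*5) = 2/(-1 + 10) = 2/9)
s(-1)*(-3) = (2/9)*(-3) = -⅔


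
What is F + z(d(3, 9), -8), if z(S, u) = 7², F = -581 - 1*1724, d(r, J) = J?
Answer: -2256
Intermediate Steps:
F = -2305 (F = -581 - 1724 = -2305)
z(S, u) = 49
F + z(d(3, 9), -8) = -2305 + 49 = -2256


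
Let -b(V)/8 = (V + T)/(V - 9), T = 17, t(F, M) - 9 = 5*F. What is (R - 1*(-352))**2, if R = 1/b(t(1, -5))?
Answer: 7619718681/61504 ≈ 1.2389e+5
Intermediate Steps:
t(F, M) = 9 + 5*F
b(V) = -8*(17 + V)/(-9 + V) (b(V) = -8*(V + 17)/(V - 9) = -8*(17 + V)/(-9 + V))
R = -5/248 (R = 1/(8*(-17 - (9 + 5*1))/(-9 + (9 + 5*1))) = 1/(8*(-17 - (9 + 5))/(-9 + (9 + 5))) = 1/(8*(-17 - 1*14)/(-9 + 14)) = 1/(8*(-17 - 14)/5) = 1/(8*(1/5)*(-31)) = 1/(-248/5) = -5/248 ≈ -0.020161)
(R - 1*(-352))**2 = (-5/248 - 1*(-352))**2 = (-5/248 + 352)**2 = (87291/248)**2 = 7619718681/61504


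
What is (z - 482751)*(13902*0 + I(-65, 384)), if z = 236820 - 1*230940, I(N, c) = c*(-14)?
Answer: 2563658496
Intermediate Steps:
I(N, c) = -14*c
z = 5880 (z = 236820 - 230940 = 5880)
(z - 482751)*(13902*0 + I(-65, 384)) = (5880 - 482751)*(13902*0 - 14*384) = -476871*(0 - 5376) = -476871*(-5376) = 2563658496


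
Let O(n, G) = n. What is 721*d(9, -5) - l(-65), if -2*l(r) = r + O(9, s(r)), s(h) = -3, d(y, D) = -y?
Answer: -6517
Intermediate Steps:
l(r) = -9/2 - r/2 (l(r) = -(r + 9)/2 = -(9 + r)/2 = -9/2 - r/2)
721*d(9, -5) - l(-65) = 721*(-1*9) - (-9/2 - 1/2*(-65)) = 721*(-9) - (-9/2 + 65/2) = -6489 - 1*28 = -6489 - 28 = -6517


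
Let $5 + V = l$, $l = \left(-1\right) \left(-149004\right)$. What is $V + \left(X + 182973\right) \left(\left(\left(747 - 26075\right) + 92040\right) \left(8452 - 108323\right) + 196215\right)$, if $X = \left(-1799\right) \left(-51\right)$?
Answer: $-1830307285899515$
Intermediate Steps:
$X = 91749$
$l = 149004$
$V = 148999$ ($V = -5 + 149004 = 148999$)
$V + \left(X + 182973\right) \left(\left(\left(747 - 26075\right) + 92040\right) \left(8452 - 108323\right) + 196215\right) = 148999 + \left(91749 + 182973\right) \left(\left(\left(747 - 26075\right) + 92040\right) \left(8452 - 108323\right) + 196215\right) = 148999 + 274722 \left(\left(-25328 + 92040\right) \left(-99871\right) + 196215\right) = 148999 + 274722 \left(66712 \left(-99871\right) + 196215\right) = 148999 + 274722 \left(-6662594152 + 196215\right) = 148999 + 274722 \left(-6662397937\right) = 148999 - 1830307286048514 = -1830307285899515$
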